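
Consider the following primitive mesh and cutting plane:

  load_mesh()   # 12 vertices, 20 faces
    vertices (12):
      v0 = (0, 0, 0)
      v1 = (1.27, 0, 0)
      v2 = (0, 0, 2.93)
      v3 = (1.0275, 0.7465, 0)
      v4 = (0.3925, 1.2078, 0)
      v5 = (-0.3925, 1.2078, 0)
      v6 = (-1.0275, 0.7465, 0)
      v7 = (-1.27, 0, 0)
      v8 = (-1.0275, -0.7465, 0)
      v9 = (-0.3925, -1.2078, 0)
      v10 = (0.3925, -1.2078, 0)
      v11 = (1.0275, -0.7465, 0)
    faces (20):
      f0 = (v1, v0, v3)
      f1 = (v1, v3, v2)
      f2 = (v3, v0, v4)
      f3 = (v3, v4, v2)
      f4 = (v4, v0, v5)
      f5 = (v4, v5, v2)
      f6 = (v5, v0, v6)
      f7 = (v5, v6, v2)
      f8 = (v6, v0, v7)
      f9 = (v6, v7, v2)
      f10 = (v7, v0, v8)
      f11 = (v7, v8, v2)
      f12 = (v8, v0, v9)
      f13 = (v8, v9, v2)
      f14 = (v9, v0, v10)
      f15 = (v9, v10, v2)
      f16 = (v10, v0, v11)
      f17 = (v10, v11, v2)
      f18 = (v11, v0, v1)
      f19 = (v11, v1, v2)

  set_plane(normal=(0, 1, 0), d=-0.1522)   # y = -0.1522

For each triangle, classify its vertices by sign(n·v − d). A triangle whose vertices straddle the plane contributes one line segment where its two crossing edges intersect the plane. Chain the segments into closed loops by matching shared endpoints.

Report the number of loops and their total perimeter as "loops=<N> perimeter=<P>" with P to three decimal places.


Straddling triangles (10 of 20):
  (v7,v0,v8) [++-] → (-0.209492, -0.1522, 0)–(-1.22056, -0.1522, 0)  len=1.0111
  (v7,v8,v2) [+-+] → (-1.22056, -0.1522, 0)–(-0.209492, -0.1522, 2.33262)  len=2.5423
  (v8,v0,v9) [-+-] → (-0.209492, -0.1522, 0)–(-0.0494606, -0.1522, 0)  len=0.1600
  (v8,v9,v2) [--+] → (-0.0494606, -0.1522, 2.56078)–(-0.209492, -0.1522, 2.33262)  len=0.2787
  (v9,v0,v10) [-+-] → (-0.0494606, -0.1522, 0)–(0.0494606, -0.1522, 0)  len=0.0989
  (v9,v10,v2) [--+] → (0.0494606, -0.1522, 2.56078)–(-0.0494606, -0.1522, 2.56078)  len=0.0989
  (v10,v0,v11) [-+-] → (0.0494606, -0.1522, 0)–(0.209492, -0.1522, 0)  len=0.1600
  (v10,v11,v2) [--+] → (0.209492, -0.1522, 2.33262)–(0.0494606, -0.1522, 2.56078)  len=0.2787
  (v11,v0,v1) [-++] → (0.209492, -0.1522, 0)–(1.22056, -0.1522, 0)  len=1.0111
  (v11,v1,v2) [-++] → (1.22056, -0.1522, 0)–(0.209492, -0.1522, 2.33262)  len=2.5423

Chained into 1 loop(s):
  loop 1: 10 segments, perimeter = 8.1820
Total perimeter = 8.182

loops=1 perimeter=8.182


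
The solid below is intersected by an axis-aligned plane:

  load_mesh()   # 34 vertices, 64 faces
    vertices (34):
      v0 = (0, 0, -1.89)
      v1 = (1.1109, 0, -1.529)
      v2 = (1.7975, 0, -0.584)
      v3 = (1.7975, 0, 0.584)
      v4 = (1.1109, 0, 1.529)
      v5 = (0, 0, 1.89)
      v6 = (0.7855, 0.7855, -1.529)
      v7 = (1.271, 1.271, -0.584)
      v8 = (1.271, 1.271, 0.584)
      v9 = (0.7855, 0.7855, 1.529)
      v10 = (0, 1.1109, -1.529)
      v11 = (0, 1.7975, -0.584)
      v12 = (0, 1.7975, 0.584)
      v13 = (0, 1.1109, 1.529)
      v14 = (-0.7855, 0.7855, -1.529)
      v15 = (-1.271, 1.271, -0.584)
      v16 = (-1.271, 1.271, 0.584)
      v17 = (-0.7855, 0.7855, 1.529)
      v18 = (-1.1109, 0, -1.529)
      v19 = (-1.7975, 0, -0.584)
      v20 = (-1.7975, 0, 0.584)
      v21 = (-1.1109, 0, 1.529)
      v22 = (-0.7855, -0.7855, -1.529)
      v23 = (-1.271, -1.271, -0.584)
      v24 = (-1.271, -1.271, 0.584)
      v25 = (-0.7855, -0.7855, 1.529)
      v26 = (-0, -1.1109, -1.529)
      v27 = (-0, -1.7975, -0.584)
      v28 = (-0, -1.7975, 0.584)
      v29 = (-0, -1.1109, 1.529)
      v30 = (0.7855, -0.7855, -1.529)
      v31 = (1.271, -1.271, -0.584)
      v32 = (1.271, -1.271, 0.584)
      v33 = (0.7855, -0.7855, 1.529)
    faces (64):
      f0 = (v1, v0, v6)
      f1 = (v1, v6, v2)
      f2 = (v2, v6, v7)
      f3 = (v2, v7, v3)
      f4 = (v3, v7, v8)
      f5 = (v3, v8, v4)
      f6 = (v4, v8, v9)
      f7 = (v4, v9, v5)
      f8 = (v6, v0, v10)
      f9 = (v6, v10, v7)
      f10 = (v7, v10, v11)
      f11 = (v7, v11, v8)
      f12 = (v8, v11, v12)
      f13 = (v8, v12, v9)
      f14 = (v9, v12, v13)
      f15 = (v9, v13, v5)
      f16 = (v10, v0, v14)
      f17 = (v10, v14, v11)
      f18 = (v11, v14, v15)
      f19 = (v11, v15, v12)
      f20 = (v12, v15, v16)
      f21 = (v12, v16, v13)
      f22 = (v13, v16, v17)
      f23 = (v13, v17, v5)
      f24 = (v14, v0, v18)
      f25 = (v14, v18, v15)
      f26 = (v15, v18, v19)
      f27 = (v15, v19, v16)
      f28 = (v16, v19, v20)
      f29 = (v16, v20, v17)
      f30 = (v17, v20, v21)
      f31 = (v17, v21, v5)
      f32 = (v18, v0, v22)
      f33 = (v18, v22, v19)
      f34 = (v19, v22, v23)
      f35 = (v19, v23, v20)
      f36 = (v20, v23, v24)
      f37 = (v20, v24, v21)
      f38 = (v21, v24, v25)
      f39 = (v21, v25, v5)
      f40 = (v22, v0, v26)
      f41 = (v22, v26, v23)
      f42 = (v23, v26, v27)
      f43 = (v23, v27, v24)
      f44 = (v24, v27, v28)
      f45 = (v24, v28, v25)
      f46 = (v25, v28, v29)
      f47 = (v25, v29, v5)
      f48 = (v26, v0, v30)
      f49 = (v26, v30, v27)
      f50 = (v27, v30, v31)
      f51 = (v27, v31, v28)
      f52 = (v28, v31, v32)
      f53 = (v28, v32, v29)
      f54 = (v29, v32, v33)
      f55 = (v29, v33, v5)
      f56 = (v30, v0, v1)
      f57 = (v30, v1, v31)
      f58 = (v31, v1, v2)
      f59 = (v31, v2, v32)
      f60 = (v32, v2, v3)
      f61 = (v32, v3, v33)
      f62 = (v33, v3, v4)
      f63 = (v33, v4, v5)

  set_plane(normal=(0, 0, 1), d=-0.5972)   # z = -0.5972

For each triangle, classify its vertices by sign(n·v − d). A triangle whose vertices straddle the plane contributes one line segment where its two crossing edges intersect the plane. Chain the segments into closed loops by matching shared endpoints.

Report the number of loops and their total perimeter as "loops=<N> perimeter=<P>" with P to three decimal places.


Straddling triangles (16 of 64):
  (v1,v6,v2) [--+] → (1.78336, 0.0109721, -0.5972)–(1.78791, 0, -0.5972)  len=0.0119
  (v2,v6,v7) [+-+] → (1.78336, 0.0109721, -0.5972)–(1.26422, 1.26422, -0.5972)  len=1.3565
  (v6,v10,v7) [--+] → (1.25325, 1.26876, -0.5972)–(1.26422, 1.26422, -0.5972)  len=0.0119
  (v7,v10,v11) [+-+] → (1.25325, 1.26876, -0.5972)–(0, 1.78791, -0.5972)  len=1.3565
  (v10,v14,v11) [--+] → (-0.0109721, 1.78336, -0.5972)–(0, 1.78791, -0.5972)  len=0.0119
  (v11,v14,v15) [+-+] → (-0.0109721, 1.78336, -0.5972)–(-1.26422, 1.26422, -0.5972)  len=1.3565
  (v14,v18,v15) [--+] → (-1.26876, 1.25325, -0.5972)–(-1.26422, 1.26422, -0.5972)  len=0.0119
  (v15,v18,v19) [+-+] → (-1.26876, 1.25325, -0.5972)–(-1.78791, 0, -0.5972)  len=1.3565
  (v18,v22,v19) [--+] → (-1.78336, -0.0109721, -0.5972)–(-1.78791, 0, -0.5972)  len=0.0119
  (v19,v22,v23) [+-+] → (-1.78336, -0.0109721, -0.5972)–(-1.26422, -1.26422, -0.5972)  len=1.3565
  (v22,v26,v23) [--+] → (-1.25325, -1.26876, -0.5972)–(-1.26422, -1.26422, -0.5972)  len=0.0119
  (v23,v26,v27) [+-+] → (-1.25325, -1.26876, -0.5972)–(0, -1.78791, -0.5972)  len=1.3565
  (v26,v30,v27) [--+] → (0.0109721, -1.78336, -0.5972)–(0, -1.78791, -0.5972)  len=0.0119
  (v27,v30,v31) [+-+] → (0.0109721, -1.78336, -0.5972)–(1.26422, -1.26422, -0.5972)  len=1.3565
  (v30,v1,v31) [--+] → (1.26876, -1.25325, -0.5972)–(1.26422, -1.26422, -0.5972)  len=0.0119
  (v31,v1,v2) [+-+] → (1.26876, -1.25325, -0.5972)–(1.78791, 0, -0.5972)  len=1.3565

Chained into 1 loop(s):
  loop 1: 16 segments, perimeter = 10.9471
Total perimeter = 10.947

loops=1 perimeter=10.947


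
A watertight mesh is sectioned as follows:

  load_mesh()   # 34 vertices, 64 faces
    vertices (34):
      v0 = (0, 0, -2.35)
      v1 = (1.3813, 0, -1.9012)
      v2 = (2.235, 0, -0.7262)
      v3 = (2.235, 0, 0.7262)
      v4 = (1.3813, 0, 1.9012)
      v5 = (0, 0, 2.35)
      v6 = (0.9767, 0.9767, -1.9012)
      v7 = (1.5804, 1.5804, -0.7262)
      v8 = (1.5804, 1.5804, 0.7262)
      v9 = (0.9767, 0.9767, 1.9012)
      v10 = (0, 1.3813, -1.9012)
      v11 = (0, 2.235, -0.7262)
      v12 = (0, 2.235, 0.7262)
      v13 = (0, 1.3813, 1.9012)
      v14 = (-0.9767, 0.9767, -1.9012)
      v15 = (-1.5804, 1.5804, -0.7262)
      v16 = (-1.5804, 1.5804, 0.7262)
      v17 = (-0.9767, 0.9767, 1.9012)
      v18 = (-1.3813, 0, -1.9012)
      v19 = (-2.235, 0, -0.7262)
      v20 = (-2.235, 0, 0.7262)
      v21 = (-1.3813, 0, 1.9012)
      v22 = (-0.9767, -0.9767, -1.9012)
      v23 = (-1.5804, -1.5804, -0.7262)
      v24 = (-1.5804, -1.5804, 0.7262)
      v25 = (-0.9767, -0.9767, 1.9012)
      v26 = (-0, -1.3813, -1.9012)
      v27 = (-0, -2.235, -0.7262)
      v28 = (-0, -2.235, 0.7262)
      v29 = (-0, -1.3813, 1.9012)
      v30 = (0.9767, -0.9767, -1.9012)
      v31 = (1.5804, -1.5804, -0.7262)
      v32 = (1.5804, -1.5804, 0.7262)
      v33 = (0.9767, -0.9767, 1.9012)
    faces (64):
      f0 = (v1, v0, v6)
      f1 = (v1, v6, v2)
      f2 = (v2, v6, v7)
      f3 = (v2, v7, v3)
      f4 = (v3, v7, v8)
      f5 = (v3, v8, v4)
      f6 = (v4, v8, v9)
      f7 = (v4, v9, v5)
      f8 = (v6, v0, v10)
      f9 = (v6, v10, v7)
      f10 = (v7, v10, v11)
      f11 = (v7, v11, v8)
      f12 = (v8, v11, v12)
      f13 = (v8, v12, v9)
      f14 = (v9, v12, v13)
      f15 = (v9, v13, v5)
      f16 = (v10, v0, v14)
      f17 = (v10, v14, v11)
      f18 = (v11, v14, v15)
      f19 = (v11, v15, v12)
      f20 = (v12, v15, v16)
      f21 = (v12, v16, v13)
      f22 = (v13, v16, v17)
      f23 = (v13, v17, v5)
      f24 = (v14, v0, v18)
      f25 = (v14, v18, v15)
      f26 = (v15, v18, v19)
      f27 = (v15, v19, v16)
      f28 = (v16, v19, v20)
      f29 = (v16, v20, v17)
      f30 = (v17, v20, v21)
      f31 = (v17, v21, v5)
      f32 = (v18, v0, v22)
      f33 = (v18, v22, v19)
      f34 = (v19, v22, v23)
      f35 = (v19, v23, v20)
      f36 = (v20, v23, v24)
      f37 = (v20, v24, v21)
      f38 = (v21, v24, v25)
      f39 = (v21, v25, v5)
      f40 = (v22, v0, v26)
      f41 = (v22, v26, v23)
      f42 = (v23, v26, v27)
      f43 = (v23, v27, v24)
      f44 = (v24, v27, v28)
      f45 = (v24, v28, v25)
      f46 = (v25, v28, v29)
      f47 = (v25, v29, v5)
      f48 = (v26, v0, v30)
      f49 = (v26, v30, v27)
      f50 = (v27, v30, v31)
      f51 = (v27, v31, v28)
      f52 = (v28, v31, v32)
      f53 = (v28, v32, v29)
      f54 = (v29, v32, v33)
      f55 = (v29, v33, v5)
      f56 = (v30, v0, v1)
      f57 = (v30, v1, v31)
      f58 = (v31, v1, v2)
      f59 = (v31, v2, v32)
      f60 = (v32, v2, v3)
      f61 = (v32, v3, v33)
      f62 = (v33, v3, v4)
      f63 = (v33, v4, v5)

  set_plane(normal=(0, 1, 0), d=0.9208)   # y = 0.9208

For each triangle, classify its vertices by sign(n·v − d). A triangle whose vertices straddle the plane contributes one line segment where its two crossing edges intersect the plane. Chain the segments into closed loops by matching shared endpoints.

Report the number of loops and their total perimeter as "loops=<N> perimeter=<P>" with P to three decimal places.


loops=1 perimeter=12.763

Straddling triangles (20 of 64):
  (v1,v0,v6) [--+] → (0.9208, 0.9208, -1.92689)–(0.999857, 0.9208, -1.9012)  len=0.0831
  (v1,v6,v2) [-+-] → (0.999857, 0.9208, -1.9012)–(1.04872, 0.9208, -1.83395)  len=0.0831
  (v2,v6,v7) [-++] → (1.04872, 0.9208, -1.83395)–(1.85361, 0.9208, -0.7262)  len=1.3693
  (v2,v7,v3) [-+-] → (1.85361, 0.9208, -0.7262)–(1.85361, 0.9208, -0.120022)  len=0.6062
  (v3,v7,v8) [-++] → (1.85361, 0.9208, -0.120022)–(1.85361, 0.9208, 0.7262)  len=0.8462
  (v3,v8,v4) [-+-] → (1.85361, 0.9208, 0.7262)–(1.4973, 0.9208, 1.2166)  len=0.6062
  (v4,v8,v9) [-++] → (1.4973, 0.9208, 1.2166)–(0.999857, 0.9208, 1.9012)  len=0.8462
  (v4,v9,v5) [-+-] → (0.999857, 0.9208, 1.9012)–(0.9208, 0.9208, 1.92689)  len=0.0831
  (v6,v0,v10) [+-+] → (0.9208, 0.9208, -1.92689)–(0, 0.9208, -2.05082)  len=0.9291
  (v9,v13,v5) [++-] → (0, 0.9208, 2.05082)–(0.9208, 0.9208, 1.92689)  len=0.9291
  (v10,v0,v14) [+-+] → (0, 0.9208, -2.05082)–(-0.9208, 0.9208, -1.92689)  len=0.9291
  (v13,v17,v5) [++-] → (-0.9208, 0.9208, 1.92689)–(0, 0.9208, 2.05082)  len=0.9291
  (v14,v0,v18) [+--] → (-0.9208, 0.9208, -1.92689)–(-0.999857, 0.9208, -1.9012)  len=0.0831
  (v14,v18,v15) [+-+] → (-0.999857, 0.9208, -1.9012)–(-1.4973, 0.9208, -1.2166)  len=0.8462
  (v15,v18,v19) [+--] → (-1.4973, 0.9208, -1.2166)–(-1.85361, 0.9208, -0.7262)  len=0.6062
  (v15,v19,v16) [+-+] → (-1.85361, 0.9208, -0.7262)–(-1.85361, 0.9208, 0.120022)  len=0.8462
  (v16,v19,v20) [+--] → (-1.85361, 0.9208, 0.120022)–(-1.85361, 0.9208, 0.7262)  len=0.6062
  (v16,v20,v17) [+-+] → (-1.85361, 0.9208, 0.7262)–(-1.04872, 0.9208, 1.83395)  len=1.3693
  (v17,v20,v21) [+--] → (-1.04872, 0.9208, 1.83395)–(-0.999857, 0.9208, 1.9012)  len=0.0831
  (v17,v21,v5) [+--] → (-0.999857, 0.9208, 1.9012)–(-0.9208, 0.9208, 1.92689)  len=0.0831

Chained into 1 loop(s):
  loop 1: 20 segments, perimeter = 12.7634
Total perimeter = 12.763


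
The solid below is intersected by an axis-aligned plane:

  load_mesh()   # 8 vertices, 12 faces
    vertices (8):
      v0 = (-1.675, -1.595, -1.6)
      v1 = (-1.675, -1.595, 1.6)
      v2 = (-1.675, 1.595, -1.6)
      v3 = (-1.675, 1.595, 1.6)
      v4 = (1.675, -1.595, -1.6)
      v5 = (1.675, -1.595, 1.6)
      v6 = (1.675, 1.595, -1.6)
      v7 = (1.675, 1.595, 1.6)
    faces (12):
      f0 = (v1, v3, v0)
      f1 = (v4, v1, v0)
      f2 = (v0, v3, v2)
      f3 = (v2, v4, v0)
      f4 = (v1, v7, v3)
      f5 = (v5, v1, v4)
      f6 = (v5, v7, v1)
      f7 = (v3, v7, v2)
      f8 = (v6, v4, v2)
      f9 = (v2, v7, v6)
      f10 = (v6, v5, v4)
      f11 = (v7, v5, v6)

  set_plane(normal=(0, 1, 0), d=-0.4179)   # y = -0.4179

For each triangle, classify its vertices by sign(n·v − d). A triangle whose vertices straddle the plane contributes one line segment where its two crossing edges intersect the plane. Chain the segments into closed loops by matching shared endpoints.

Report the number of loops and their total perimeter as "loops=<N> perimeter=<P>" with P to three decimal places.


Straddling triangles (8 of 12):
  (v1,v3,v0) [-+-] → (-1.675, -0.4179, 1.6)–(-1.675, -0.4179, -0.41921)  len=2.0192
  (v0,v3,v2) [-++] → (-1.675, -0.4179, -0.41921)–(-1.675, -0.4179, -1.6)  len=1.1808
  (v2,v4,v0) [+--] → (0.438861, -0.4179, -1.6)–(-1.675, -0.4179, -1.6)  len=2.1139
  (v1,v7,v3) [-++] → (-0.438861, -0.4179, 1.6)–(-1.675, -0.4179, 1.6)  len=1.2361
  (v5,v7,v1) [-+-] → (1.675, -0.4179, 1.6)–(-0.438861, -0.4179, 1.6)  len=2.1139
  (v6,v4,v2) [+-+] → (1.675, -0.4179, -1.6)–(0.438861, -0.4179, -1.6)  len=1.2361
  (v6,v5,v4) [+--] → (1.675, -0.4179, 0.41921)–(1.675, -0.4179, -1.6)  len=2.0192
  (v7,v5,v6) [+-+] → (1.675, -0.4179, 1.6)–(1.675, -0.4179, 0.41921)  len=1.1808

Chained into 1 loop(s):
  loop 1: 8 segments, perimeter = 13.1000
Total perimeter = 13.100

loops=1 perimeter=13.100


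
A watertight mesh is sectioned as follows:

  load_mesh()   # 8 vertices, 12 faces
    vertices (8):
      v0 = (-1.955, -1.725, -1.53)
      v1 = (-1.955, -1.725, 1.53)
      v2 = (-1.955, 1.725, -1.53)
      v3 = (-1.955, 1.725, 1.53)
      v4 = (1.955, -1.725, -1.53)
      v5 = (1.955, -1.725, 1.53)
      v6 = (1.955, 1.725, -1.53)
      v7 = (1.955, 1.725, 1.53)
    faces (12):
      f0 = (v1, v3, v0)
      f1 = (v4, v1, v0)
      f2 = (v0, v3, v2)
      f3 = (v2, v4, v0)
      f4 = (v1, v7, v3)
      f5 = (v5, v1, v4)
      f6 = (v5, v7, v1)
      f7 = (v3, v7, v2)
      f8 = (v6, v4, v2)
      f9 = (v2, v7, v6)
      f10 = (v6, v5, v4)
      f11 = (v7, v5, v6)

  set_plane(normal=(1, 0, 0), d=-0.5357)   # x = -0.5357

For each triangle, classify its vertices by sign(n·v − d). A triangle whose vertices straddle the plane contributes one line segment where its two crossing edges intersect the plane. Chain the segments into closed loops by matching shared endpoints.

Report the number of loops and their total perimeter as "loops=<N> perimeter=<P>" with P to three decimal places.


loops=1 perimeter=13.020

Straddling triangles (8 of 12):
  (v4,v1,v0) [+--] → (-0.5357, -1.725, 0.419243)–(-0.5357, -1.725, -1.53)  len=1.9492
  (v2,v4,v0) [-+-] → (-0.5357, 0.472676, -1.53)–(-0.5357, -1.725, -1.53)  len=2.1977
  (v1,v7,v3) [-+-] → (-0.5357, -0.472676, 1.53)–(-0.5357, 1.725, 1.53)  len=2.1977
  (v5,v1,v4) [+-+] → (-0.5357, -1.725, 1.53)–(-0.5357, -1.725, 0.419243)  len=1.1108
  (v5,v7,v1) [++-] → (-0.5357, -0.472676, 1.53)–(-0.5357, -1.725, 1.53)  len=1.2523
  (v3,v7,v2) [-+-] → (-0.5357, 1.725, 1.53)–(-0.5357, 1.725, -0.419243)  len=1.9492
  (v6,v4,v2) [++-] → (-0.5357, 0.472676, -1.53)–(-0.5357, 1.725, -1.53)  len=1.2523
  (v2,v7,v6) [-++] → (-0.5357, 1.725, -0.419243)–(-0.5357, 1.725, -1.53)  len=1.1108

Chained into 1 loop(s):
  loop 1: 8 segments, perimeter = 13.0200
Total perimeter = 13.020


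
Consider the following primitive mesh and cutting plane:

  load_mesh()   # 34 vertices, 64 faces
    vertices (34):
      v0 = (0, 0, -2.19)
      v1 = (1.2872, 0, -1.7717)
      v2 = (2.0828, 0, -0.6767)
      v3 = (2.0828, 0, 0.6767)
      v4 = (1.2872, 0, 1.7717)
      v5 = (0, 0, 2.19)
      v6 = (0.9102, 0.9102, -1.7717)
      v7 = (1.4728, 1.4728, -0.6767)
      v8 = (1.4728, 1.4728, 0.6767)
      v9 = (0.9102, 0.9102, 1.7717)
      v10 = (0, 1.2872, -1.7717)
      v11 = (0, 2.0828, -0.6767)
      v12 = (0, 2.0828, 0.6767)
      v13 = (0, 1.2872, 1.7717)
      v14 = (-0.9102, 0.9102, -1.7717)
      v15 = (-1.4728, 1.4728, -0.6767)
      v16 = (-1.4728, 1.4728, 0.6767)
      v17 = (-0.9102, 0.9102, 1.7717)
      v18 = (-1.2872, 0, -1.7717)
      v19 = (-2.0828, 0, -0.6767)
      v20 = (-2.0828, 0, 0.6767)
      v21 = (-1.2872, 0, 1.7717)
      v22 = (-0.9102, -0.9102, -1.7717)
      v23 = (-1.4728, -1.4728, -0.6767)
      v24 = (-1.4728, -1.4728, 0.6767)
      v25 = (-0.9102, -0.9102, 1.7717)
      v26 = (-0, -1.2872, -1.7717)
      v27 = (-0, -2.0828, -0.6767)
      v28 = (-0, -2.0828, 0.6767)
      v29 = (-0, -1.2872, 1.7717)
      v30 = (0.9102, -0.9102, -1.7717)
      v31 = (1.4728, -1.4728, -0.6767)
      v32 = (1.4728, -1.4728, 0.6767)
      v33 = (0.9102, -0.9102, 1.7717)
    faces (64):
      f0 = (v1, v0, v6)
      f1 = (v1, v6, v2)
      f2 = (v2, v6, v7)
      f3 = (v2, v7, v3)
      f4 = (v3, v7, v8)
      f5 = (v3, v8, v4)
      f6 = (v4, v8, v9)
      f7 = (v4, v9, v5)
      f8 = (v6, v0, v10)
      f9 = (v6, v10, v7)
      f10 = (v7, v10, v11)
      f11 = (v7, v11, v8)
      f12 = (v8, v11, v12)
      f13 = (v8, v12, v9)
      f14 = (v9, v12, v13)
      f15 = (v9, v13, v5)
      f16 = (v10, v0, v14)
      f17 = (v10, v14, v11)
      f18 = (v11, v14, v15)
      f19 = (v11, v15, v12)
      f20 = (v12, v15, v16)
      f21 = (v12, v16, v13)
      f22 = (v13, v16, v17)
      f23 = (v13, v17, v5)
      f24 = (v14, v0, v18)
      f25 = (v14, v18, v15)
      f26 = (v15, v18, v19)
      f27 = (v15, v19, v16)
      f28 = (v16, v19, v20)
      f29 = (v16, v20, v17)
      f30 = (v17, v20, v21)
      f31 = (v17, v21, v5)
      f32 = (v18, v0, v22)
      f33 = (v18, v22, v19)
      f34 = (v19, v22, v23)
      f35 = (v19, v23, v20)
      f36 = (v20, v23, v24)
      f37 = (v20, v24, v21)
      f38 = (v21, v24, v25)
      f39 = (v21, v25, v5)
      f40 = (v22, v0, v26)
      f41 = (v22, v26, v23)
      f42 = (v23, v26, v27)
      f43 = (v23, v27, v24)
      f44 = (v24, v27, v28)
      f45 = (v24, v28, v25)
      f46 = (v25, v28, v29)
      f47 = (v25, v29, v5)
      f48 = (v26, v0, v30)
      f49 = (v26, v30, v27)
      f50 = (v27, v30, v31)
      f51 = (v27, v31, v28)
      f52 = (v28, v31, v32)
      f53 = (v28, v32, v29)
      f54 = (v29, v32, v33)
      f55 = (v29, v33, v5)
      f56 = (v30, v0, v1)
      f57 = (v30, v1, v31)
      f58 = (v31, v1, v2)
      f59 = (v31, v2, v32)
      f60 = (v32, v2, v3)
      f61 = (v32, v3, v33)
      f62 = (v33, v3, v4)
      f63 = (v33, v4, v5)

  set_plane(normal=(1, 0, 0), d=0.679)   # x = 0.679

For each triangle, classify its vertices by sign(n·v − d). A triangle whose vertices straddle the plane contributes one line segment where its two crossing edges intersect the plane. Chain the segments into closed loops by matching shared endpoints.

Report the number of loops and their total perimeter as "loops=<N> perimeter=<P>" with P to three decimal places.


Straddling triangles (20 of 64):
  (v1,v0,v6) [+-+] → (0.679, 0, -1.96935)–(0.679, 0.679, -1.87795)  len=0.6851
  (v4,v9,v5) [++-] → (0.679, 0.679, 1.87795)–(0.679, 0, 1.96935)  len=0.6851
  (v6,v0,v10) [+--] → (0.679, 0.679, -1.87795)–(0.679, 1.00596, -1.7717)  len=0.3438
  (v6,v10,v7) [+-+] → (0.679, 1.00596, -1.7717)–(0.679, 1.37277, -1.26688)  len=0.6240
  (v7,v10,v11) [+--] → (0.679, 1.37277, -1.26688)–(0.679, 1.80157, -0.6767)  len=0.7295
  (v7,v11,v8) [+-+] → (0.679, 1.80157, -0.6767)–(0.679, 1.80157, -0.0527466)  len=0.6240
  (v8,v11,v12) [+--] → (0.679, 1.80157, -0.0527466)–(0.679, 1.80157, 0.6767)  len=0.7294
  (v8,v12,v9) [+-+] → (0.679, 1.80157, 0.6767)–(0.679, 1.20805, 1.49356)  len=1.0097
  (v9,v12,v13) [+--] → (0.679, 1.20805, 1.49356)–(0.679, 1.00596, 1.7717)  len=0.3438
  (v9,v13,v5) [+--] → (0.679, 1.00596, 1.7717)–(0.679, 0.679, 1.87795)  len=0.3438
  (v26,v0,v30) [--+] → (0.679, -0.679, -1.87795)–(0.679, -1.00596, -1.7717)  len=0.3438
  (v26,v30,v27) [-+-] → (0.679, -1.00596, -1.7717)–(0.679, -1.20805, -1.49356)  len=0.3438
  (v27,v30,v31) [-++] → (0.679, -1.20805, -1.49356)–(0.679, -1.80157, -0.6767)  len=1.0097
  (v27,v31,v28) [-+-] → (0.679, -1.80157, -0.6767)–(0.679, -1.80157, 0.0527466)  len=0.7294
  (v28,v31,v32) [-++] → (0.679, -1.80157, 0.0527466)–(0.679, -1.80157, 0.6767)  len=0.6240
  (v28,v32,v29) [-+-] → (0.679, -1.80157, 0.6767)–(0.679, -1.37277, 1.26688)  len=0.7295
  (v29,v32,v33) [-++] → (0.679, -1.37277, 1.26688)–(0.679, -1.00596, 1.7717)  len=0.6240
  (v29,v33,v5) [-+-] → (0.679, -1.00596, 1.7717)–(0.679, -0.679, 1.87795)  len=0.3438
  (v30,v0,v1) [+-+] → (0.679, -0.679, -1.87795)–(0.679, 0, -1.96935)  len=0.6851
  (v33,v4,v5) [++-] → (0.679, 0, 1.96935)–(0.679, -0.679, 1.87795)  len=0.6851

Chained into 1 loop(s):
  loop 1: 20 segments, perimeter = 12.2366
Total perimeter = 12.237

loops=1 perimeter=12.237


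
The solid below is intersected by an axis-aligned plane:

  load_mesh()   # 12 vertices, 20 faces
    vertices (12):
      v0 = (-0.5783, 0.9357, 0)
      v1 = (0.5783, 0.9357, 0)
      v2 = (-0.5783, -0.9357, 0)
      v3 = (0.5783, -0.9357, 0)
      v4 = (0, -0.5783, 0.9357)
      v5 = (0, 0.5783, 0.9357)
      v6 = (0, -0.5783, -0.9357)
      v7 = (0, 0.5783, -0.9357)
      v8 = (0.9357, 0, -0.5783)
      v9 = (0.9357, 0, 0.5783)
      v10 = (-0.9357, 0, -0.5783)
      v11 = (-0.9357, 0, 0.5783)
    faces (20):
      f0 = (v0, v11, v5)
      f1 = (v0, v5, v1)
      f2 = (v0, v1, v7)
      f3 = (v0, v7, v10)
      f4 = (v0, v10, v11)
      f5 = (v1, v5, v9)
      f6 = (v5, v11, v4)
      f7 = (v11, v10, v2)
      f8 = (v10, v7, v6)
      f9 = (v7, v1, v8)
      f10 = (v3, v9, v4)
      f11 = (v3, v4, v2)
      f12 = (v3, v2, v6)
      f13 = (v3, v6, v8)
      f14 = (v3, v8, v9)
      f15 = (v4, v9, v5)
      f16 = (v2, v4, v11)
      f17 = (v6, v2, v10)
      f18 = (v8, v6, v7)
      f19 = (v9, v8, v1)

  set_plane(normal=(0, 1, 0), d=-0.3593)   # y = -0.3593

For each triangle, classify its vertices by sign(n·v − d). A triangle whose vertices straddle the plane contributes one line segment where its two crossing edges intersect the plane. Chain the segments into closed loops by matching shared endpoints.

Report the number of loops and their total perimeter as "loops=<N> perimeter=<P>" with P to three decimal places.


loops=1 perimeter=5.455

Straddling triangles (10 of 20):
  (v5,v11,v4) [++-] → (-0.354346, -0.3593, 0.800354)–(0, -0.3593, 0.9357)  len=0.3793
  (v11,v10,v2) [++-] → (-0.798462, -0.3593, -0.356238)–(-0.798462, -0.3593, 0.356238)  len=0.7125
  (v10,v7,v6) [++-] → (0, -0.3593, -0.9357)–(-0.354346, -0.3593, -0.800354)  len=0.3793
  (v3,v9,v4) [-+-] → (0.798462, -0.3593, 0.356238)–(0.354346, -0.3593, 0.800354)  len=0.6281
  (v3,v6,v8) [--+] → (0.354346, -0.3593, -0.800354)–(0.798462, -0.3593, -0.356238)  len=0.6281
  (v3,v8,v9) [-++] → (0.798462, -0.3593, -0.356238)–(0.798462, -0.3593, 0.356238)  len=0.7125
  (v4,v9,v5) [-++] → (0.354346, -0.3593, 0.800354)–(0, -0.3593, 0.9357)  len=0.3793
  (v2,v4,v11) [--+] → (-0.354346, -0.3593, 0.800354)–(-0.798462, -0.3593, 0.356238)  len=0.6281
  (v6,v2,v10) [--+] → (-0.798462, -0.3593, -0.356238)–(-0.354346, -0.3593, -0.800354)  len=0.6281
  (v8,v6,v7) [+-+] → (0.354346, -0.3593, -0.800354)–(0, -0.3593, -0.9357)  len=0.3793

Chained into 1 loop(s):
  loop 1: 10 segments, perimeter = 5.4545
Total perimeter = 5.455


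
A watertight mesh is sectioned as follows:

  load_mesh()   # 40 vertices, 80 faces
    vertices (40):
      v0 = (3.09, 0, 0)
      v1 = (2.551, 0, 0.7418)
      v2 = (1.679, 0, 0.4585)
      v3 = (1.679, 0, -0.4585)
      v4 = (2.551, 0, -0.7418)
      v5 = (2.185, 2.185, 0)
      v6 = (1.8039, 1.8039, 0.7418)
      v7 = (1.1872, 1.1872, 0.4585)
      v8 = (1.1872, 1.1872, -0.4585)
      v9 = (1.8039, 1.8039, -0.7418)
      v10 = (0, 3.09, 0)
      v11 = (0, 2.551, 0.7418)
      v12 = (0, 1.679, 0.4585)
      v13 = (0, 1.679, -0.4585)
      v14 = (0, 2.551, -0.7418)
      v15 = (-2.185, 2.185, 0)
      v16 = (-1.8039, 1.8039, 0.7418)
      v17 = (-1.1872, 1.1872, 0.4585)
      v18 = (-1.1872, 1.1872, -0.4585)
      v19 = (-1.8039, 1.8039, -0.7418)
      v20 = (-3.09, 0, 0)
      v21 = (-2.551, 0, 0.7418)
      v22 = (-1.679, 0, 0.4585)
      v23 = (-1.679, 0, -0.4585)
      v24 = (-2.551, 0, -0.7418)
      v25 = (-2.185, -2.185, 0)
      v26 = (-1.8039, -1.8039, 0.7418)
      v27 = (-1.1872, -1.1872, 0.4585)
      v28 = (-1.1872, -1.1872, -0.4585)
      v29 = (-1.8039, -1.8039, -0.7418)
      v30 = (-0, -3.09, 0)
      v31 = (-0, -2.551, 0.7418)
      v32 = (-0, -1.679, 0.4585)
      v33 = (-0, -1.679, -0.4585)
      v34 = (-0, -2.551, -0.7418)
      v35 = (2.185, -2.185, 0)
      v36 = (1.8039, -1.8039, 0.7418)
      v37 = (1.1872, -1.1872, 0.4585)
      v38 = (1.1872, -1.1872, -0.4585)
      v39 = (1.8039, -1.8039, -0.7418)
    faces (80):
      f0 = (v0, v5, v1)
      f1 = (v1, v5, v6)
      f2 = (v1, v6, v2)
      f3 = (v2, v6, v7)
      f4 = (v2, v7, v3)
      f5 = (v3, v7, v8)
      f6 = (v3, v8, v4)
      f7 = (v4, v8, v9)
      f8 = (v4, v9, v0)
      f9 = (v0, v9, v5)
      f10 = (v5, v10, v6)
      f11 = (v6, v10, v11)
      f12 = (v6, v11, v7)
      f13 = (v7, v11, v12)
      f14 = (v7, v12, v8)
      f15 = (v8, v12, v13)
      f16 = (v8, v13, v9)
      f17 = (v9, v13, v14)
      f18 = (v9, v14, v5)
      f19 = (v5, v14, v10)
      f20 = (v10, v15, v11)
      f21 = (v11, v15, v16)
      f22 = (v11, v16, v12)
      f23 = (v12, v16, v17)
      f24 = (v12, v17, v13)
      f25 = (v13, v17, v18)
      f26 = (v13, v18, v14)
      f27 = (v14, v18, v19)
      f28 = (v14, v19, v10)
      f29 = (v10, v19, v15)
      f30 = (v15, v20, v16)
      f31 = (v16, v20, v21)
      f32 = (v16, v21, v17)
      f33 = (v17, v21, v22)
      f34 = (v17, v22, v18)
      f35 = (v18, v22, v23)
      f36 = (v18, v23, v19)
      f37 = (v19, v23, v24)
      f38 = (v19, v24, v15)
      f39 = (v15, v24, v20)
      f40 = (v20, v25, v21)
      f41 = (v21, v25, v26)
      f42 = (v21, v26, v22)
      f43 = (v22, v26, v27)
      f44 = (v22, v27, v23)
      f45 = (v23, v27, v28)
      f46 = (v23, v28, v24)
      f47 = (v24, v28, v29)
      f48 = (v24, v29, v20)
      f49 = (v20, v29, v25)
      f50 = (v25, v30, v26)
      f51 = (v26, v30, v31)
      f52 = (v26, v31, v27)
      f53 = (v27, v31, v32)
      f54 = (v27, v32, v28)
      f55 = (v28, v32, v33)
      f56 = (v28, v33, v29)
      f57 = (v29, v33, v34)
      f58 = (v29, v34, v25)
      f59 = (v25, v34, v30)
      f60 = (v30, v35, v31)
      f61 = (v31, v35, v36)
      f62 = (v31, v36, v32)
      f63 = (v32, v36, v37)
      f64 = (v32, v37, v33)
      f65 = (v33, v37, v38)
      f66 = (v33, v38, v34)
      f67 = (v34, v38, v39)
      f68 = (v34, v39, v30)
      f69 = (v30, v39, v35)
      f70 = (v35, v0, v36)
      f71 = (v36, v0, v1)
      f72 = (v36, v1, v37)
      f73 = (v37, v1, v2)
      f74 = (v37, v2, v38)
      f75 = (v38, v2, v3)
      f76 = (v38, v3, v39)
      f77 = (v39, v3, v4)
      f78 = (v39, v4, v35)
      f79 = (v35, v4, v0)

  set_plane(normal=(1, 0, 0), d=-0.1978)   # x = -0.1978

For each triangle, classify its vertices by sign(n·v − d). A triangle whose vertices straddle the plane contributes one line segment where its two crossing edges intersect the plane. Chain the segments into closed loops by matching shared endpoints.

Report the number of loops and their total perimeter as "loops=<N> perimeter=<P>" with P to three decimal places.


Straddling triangles (20 of 80):
  (v10,v15,v11) [+-+] → (-0.1978, 3.00807, 0)–(-0.1978, 2.51787, 0.674648)  len=0.8339
  (v11,v15,v16) [+--] → (-0.1978, 2.51787, 0.674648)–(-0.1978, 2.46908, 0.7418)  len=0.0830
  (v11,v16,v12) [+-+] → (-0.1978, 2.46908, 0.7418)–(-0.1978, 1.6927, 0.489564)  len=0.8163
  (v12,v16,v17) [+--] → (-0.1978, 1.6927, 0.489564)–(-0.1978, 1.59706, 0.4585)  len=0.1006
  (v12,v17,v13) [+-+] → (-0.1978, 1.59706, 0.4585)–(-0.1978, 1.59706, -0.305718)  len=0.7642
  (v13,v17,v18) [+--] → (-0.1978, 1.59706, -0.305718)–(-0.1978, 1.59706, -0.4585)  len=0.1528
  (v13,v18,v14) [+-+] → (-0.1978, 1.59706, -0.4585)–(-0.1978, 2.32378, -0.694599)  len=0.7641
  (v14,v18,v19) [+--] → (-0.1978, 2.32378, -0.694599)–(-0.1978, 2.46908, -0.7418)  len=0.1528
  (v14,v19,v10) [+-+] → (-0.1978, 2.46908, -0.7418)–(-0.1978, 2.94898, -0.0813393)  len=0.8164
  (v10,v19,v15) [+--] → (-0.1978, 2.94898, -0.0813393)–(-0.1978, 3.00807, 0)  len=0.1005
  (v25,v30,v26) [-+-] → (-0.1978, -3.00807, 0)–(-0.1978, -2.94898, 0.0813393)  len=0.1005
  (v26,v30,v31) [-++] → (-0.1978, -2.94898, 0.0813393)–(-0.1978, -2.46908, 0.7418)  len=0.8164
  (v26,v31,v27) [-+-] → (-0.1978, -2.46908, 0.7418)–(-0.1978, -2.32378, 0.694599)  len=0.1528
  (v27,v31,v32) [-++] → (-0.1978, -2.32378, 0.694599)–(-0.1978, -1.59706, 0.4585)  len=0.7641
  (v27,v32,v28) [-+-] → (-0.1978, -1.59706, 0.4585)–(-0.1978, -1.59706, 0.305718)  len=0.1528
  (v28,v32,v33) [-++] → (-0.1978, -1.59706, 0.305718)–(-0.1978, -1.59706, -0.4585)  len=0.7642
  (v28,v33,v29) [-+-] → (-0.1978, -1.59706, -0.4585)–(-0.1978, -1.6927, -0.489564)  len=0.1006
  (v29,v33,v34) [-++] → (-0.1978, -1.6927, -0.489564)–(-0.1978, -2.46908, -0.7418)  len=0.8163
  (v29,v34,v25) [-+-] → (-0.1978, -2.46908, -0.7418)–(-0.1978, -2.51787, -0.674648)  len=0.0830
  (v25,v34,v30) [-++] → (-0.1978, -2.51787, -0.674648)–(-0.1978, -3.00807, 0)  len=0.8339

Chained into 2 loop(s):
  loop 1: 10 segments, perimeter = 4.5847
  loop 2: 10 segments, perimeter = 4.5847
Total perimeter = 9.169

loops=2 perimeter=9.169


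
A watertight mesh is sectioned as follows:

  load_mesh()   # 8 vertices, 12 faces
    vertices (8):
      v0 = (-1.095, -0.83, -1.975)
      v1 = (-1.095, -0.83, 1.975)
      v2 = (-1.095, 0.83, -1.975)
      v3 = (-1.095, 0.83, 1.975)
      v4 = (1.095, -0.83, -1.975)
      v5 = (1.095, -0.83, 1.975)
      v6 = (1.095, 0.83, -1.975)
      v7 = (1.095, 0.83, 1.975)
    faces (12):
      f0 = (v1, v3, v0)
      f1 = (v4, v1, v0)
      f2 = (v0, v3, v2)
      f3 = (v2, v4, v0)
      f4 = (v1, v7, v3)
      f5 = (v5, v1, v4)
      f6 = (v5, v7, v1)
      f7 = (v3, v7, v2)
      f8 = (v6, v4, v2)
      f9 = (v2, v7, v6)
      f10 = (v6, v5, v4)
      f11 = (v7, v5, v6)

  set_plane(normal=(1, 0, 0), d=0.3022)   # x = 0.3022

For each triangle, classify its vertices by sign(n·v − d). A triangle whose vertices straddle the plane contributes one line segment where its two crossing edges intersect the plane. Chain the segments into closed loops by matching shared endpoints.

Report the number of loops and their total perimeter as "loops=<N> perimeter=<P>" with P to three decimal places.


loops=1 perimeter=11.220

Straddling triangles (8 of 12):
  (v4,v1,v0) [+--] → (0.3022, -0.83, -0.545064)–(0.3022, -0.83, -1.975)  len=1.4299
  (v2,v4,v0) [-+-] → (0.3022, -0.229065, -1.975)–(0.3022, -0.83, -1.975)  len=0.6009
  (v1,v7,v3) [-+-] → (0.3022, 0.229065, 1.975)–(0.3022, 0.83, 1.975)  len=0.6009
  (v5,v1,v4) [+-+] → (0.3022, -0.83, 1.975)–(0.3022, -0.83, -0.545064)  len=2.5201
  (v5,v7,v1) [++-] → (0.3022, 0.229065, 1.975)–(0.3022, -0.83, 1.975)  len=1.0591
  (v3,v7,v2) [-+-] → (0.3022, 0.83, 1.975)–(0.3022, 0.83, 0.545064)  len=1.4299
  (v6,v4,v2) [++-] → (0.3022, -0.229065, -1.975)–(0.3022, 0.83, -1.975)  len=1.0591
  (v2,v7,v6) [-++] → (0.3022, 0.83, 0.545064)–(0.3022, 0.83, -1.975)  len=2.5201

Chained into 1 loop(s):
  loop 1: 8 segments, perimeter = 11.2200
Total perimeter = 11.220


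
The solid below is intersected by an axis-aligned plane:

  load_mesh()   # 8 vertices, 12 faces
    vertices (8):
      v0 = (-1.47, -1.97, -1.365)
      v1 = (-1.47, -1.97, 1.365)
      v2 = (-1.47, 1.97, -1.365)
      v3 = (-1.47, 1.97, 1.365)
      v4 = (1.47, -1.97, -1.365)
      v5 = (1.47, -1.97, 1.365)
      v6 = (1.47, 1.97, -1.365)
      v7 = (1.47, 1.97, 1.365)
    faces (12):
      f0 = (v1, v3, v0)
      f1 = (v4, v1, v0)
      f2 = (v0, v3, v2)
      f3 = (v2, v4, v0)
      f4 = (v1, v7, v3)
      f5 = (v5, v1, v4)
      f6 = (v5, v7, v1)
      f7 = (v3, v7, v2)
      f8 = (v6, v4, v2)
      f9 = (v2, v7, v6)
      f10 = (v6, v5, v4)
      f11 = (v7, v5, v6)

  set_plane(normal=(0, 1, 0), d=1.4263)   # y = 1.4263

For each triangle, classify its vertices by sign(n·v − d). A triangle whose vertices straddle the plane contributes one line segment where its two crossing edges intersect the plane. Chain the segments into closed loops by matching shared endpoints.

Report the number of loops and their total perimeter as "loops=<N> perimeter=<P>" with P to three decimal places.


Straddling triangles (8 of 12):
  (v1,v3,v0) [-+-] → (-1.47, 1.4263, 1.365)–(-1.47, 1.4263, 0.988274)  len=0.3767
  (v0,v3,v2) [-++] → (-1.47, 1.4263, 0.988274)–(-1.47, 1.4263, -1.365)  len=2.3533
  (v2,v4,v0) [+--] → (-1.06429, 1.4263, -1.365)–(-1.47, 1.4263, -1.365)  len=0.4057
  (v1,v7,v3) [-++] → (1.06429, 1.4263, 1.365)–(-1.47, 1.4263, 1.365)  len=2.5343
  (v5,v7,v1) [-+-] → (1.47, 1.4263, 1.365)–(1.06429, 1.4263, 1.365)  len=0.4057
  (v6,v4,v2) [+-+] → (1.47, 1.4263, -1.365)–(-1.06429, 1.4263, -1.365)  len=2.5343
  (v6,v5,v4) [+--] → (1.47, 1.4263, -0.988274)–(1.47, 1.4263, -1.365)  len=0.3767
  (v7,v5,v6) [+-+] → (1.47, 1.4263, 1.365)–(1.47, 1.4263, -0.988274)  len=2.3533

Chained into 1 loop(s):
  loop 1: 8 segments, perimeter = 11.3400
Total perimeter = 11.340

loops=1 perimeter=11.340


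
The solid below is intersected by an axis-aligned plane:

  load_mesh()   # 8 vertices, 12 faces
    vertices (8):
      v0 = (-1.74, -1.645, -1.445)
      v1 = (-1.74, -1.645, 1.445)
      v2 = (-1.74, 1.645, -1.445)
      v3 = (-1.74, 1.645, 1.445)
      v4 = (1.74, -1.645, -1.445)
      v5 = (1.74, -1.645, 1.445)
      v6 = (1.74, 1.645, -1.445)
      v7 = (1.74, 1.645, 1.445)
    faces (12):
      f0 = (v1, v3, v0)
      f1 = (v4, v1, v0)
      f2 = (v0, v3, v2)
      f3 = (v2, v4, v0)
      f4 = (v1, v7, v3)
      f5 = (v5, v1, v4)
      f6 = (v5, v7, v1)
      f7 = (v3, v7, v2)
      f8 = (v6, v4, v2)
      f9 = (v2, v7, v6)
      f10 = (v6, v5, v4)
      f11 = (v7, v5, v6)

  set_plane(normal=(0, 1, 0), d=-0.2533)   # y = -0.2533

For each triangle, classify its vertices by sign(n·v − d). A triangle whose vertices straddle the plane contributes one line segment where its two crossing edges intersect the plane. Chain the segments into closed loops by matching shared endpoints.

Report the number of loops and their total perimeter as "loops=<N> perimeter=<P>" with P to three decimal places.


Straddling triangles (8 of 12):
  (v1,v3,v0) [-+-] → (-1.74, -0.2533, 1.445)–(-1.74, -0.2533, -0.222504)  len=1.6675
  (v0,v3,v2) [-++] → (-1.74, -0.2533, -0.222504)–(-1.74, -0.2533, -1.445)  len=1.2225
  (v2,v4,v0) [+--] → (0.267928, -0.2533, -1.445)–(-1.74, -0.2533, -1.445)  len=2.0079
  (v1,v7,v3) [-++] → (-0.267928, -0.2533, 1.445)–(-1.74, -0.2533, 1.445)  len=1.4721
  (v5,v7,v1) [-+-] → (1.74, -0.2533, 1.445)–(-0.267928, -0.2533, 1.445)  len=2.0079
  (v6,v4,v2) [+-+] → (1.74, -0.2533, -1.445)–(0.267928, -0.2533, -1.445)  len=1.4721
  (v6,v5,v4) [+--] → (1.74, -0.2533, 0.222504)–(1.74, -0.2533, -1.445)  len=1.6675
  (v7,v5,v6) [+-+] → (1.74, -0.2533, 1.445)–(1.74, -0.2533, 0.222504)  len=1.2225

Chained into 1 loop(s):
  loop 1: 8 segments, perimeter = 12.7400
Total perimeter = 12.740

loops=1 perimeter=12.740


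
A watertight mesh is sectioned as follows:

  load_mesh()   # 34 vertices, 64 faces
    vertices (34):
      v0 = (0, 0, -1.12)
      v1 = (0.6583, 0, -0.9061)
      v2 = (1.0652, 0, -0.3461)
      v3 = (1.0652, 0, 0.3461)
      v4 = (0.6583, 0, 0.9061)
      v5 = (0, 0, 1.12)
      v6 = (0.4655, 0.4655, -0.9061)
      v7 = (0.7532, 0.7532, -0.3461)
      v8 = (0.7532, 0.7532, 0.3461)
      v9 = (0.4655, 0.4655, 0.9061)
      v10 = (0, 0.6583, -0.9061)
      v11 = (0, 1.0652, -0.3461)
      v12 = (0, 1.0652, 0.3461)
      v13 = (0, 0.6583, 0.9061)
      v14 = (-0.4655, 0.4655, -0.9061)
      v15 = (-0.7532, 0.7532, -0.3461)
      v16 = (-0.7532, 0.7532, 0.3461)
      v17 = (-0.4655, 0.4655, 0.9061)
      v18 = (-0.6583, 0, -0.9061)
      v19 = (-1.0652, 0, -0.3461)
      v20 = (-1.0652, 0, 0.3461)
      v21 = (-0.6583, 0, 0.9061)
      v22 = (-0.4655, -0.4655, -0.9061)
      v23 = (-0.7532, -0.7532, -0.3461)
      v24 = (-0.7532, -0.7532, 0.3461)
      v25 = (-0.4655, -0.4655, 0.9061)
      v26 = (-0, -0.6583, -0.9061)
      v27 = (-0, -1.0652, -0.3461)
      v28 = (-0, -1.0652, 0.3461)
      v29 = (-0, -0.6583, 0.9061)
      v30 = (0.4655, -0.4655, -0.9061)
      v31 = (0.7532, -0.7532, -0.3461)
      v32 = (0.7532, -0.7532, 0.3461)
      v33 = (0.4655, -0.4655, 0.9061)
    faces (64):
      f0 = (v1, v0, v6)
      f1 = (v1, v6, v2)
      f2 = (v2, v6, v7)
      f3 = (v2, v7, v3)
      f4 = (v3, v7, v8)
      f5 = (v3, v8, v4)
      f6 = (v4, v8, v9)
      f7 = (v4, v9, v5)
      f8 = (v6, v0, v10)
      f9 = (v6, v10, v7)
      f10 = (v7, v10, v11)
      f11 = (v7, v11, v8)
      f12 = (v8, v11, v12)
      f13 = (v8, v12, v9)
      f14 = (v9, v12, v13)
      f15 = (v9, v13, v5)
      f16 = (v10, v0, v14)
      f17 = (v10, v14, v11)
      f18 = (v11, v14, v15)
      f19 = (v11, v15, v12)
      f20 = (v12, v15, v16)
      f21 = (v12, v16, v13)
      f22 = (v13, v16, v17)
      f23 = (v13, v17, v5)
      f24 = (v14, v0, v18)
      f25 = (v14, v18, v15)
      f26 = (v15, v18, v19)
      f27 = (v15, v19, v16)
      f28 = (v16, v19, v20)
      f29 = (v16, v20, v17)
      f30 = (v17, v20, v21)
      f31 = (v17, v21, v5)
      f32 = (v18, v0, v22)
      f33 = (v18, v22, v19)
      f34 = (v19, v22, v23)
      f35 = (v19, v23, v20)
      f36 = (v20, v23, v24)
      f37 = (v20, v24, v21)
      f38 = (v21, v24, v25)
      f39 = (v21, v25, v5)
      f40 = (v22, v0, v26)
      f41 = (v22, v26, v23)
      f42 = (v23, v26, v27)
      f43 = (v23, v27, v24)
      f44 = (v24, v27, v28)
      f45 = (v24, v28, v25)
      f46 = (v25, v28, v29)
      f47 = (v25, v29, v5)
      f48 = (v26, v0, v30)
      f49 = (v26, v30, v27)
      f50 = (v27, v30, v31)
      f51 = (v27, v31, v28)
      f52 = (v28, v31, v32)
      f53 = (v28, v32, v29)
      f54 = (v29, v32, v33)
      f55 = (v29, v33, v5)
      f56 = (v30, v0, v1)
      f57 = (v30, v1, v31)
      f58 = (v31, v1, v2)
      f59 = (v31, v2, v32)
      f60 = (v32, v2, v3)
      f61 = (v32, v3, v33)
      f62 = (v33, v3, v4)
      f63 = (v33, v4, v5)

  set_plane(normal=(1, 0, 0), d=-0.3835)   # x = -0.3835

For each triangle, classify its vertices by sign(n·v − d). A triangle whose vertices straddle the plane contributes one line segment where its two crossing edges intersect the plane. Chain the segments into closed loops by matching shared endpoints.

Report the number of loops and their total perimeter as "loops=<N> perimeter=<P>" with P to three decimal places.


loops=1 perimeter=6.189

Straddling triangles (20 of 64):
  (v10,v0,v14) [++-] → (-0.3835, 0.3835, -0.943779)–(-0.3835, 0.499463, -0.9061)  len=0.1219
  (v10,v14,v11) [+-+] → (-0.3835, 0.499463, -0.9061)–(-0.3835, 0.57114, -0.807453)  len=0.1219
  (v11,v14,v15) [+--] → (-0.3835, 0.57114, -0.807453)–(-0.3835, 0.906342, -0.3461)  len=0.5703
  (v11,v15,v12) [+-+] → (-0.3835, 0.906342, -0.3461)–(-0.3835, 0.906342, -0.00634118)  len=0.3398
  (v12,v15,v16) [+--] → (-0.3835, 0.906342, -0.00634118)–(-0.3835, 0.906342, 0.3461)  len=0.3524
  (v12,v16,v13) [+-+] → (-0.3835, 0.906342, 0.3461)–(-0.3835, 0.706619, 0.62097)  len=0.3398
  (v13,v16,v17) [+--] → (-0.3835, 0.706619, 0.62097)–(-0.3835, 0.499463, 0.9061)  len=0.3524
  (v13,v17,v5) [+-+] → (-0.3835, 0.499463, 0.9061)–(-0.3835, 0.3835, 0.943779)  len=0.1219
  (v14,v0,v18) [-+-] → (-0.3835, 0.3835, -0.943779)–(-0.3835, 0, -0.99539)  len=0.3870
  (v17,v21,v5) [--+] → (-0.3835, 0, 0.99539)–(-0.3835, 0.3835, 0.943779)  len=0.3870
  (v18,v0,v22) [-+-] → (-0.3835, 0, -0.99539)–(-0.3835, -0.3835, -0.943779)  len=0.3870
  (v21,v25,v5) [--+] → (-0.3835, -0.3835, 0.943779)–(-0.3835, 0, 0.99539)  len=0.3870
  (v22,v0,v26) [-++] → (-0.3835, -0.3835, -0.943779)–(-0.3835, -0.499463, -0.9061)  len=0.1219
  (v22,v26,v23) [-+-] → (-0.3835, -0.499463, -0.9061)–(-0.3835, -0.706619, -0.62097)  len=0.3524
  (v23,v26,v27) [-++] → (-0.3835, -0.706619, -0.62097)–(-0.3835, -0.906342, -0.3461)  len=0.3398
  (v23,v27,v24) [-+-] → (-0.3835, -0.906342, -0.3461)–(-0.3835, -0.906342, 0.00634118)  len=0.3524
  (v24,v27,v28) [-++] → (-0.3835, -0.906342, 0.00634118)–(-0.3835, -0.906342, 0.3461)  len=0.3398
  (v24,v28,v25) [-+-] → (-0.3835, -0.906342, 0.3461)–(-0.3835, -0.57114, 0.807453)  len=0.5703
  (v25,v28,v29) [-++] → (-0.3835, -0.57114, 0.807453)–(-0.3835, -0.499463, 0.9061)  len=0.1219
  (v25,v29,v5) [-++] → (-0.3835, -0.499463, 0.9061)–(-0.3835, -0.3835, 0.943779)  len=0.1219

Chained into 1 loop(s):
  loop 1: 20 segments, perimeter = 6.1888
Total perimeter = 6.189
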